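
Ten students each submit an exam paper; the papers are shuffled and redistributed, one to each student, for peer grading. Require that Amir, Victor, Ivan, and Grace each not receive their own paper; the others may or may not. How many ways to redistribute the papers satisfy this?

2399760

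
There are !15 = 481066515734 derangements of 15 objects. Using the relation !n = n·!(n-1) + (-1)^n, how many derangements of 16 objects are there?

!16 = 16·481066515734 + 1 = 7697064251745.

7697064251745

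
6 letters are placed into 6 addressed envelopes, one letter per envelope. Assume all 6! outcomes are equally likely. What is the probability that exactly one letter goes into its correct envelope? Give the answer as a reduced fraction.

11/30

Favorable outcomes: C(6,1)·!5 = 6·44 = 264.
Total outcomes: 6! = 720.
Probability = 264/720 = 11/30.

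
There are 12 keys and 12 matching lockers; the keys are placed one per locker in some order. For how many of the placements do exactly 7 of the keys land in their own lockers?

Pick the 7 fixed positions: C(12,7) = 792 ways.
The remaining 5 must be deranged: !5 = 44.
Total: 792 × 44 = 34848.

34848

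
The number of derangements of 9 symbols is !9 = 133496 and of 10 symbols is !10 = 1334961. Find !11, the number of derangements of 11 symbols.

14684570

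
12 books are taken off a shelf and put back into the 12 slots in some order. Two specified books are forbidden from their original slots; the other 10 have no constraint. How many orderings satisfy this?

402796800

Let A_j be the event that the j-th constrained one is fixed. By inclusion-exclusion over the 2 events:
Σ_{j=0}^{2} (-1)^j C(2,j)(12-j)!
= C(2,0)·12! - C(2,1)·11! + C(2,2)·10!
= 479001600 - 79833600 + 3628800
= 402796800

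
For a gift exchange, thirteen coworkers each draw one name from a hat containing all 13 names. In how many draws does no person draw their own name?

!13 is the nearest integer to 13!/e.
13! = 6227020800, and 6227020800/e ≈ 2290792932.07, so !13 = 2290792932.

2290792932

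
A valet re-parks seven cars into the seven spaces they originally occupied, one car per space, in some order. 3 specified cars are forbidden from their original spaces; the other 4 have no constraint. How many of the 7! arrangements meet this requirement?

Inclusion-exclusion on the 3 forbidden self-matches:
Σ_{j=0}^{3} (-1)^j C(3,j)(7-j)!
= C(3,0)·7! - C(3,1)·6! + C(3,2)·5! - C(3,3)·4!
= 5040 - 2160 + 360 - 24
= 3216

3216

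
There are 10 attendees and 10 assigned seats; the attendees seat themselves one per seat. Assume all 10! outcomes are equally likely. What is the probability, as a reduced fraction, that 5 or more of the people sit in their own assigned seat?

Favorable outcomes: Σ_{i≥5} C(10,i)·!(10-i) = 252·44 + 210·9 + 120·2 + 45·1 + 10·0 + 1·1 = 13264.
Total outcomes: 10! = 3628800.
Probability = 13264/3628800 = 829/226800.

829/226800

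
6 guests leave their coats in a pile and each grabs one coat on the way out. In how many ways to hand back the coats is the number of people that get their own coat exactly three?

40

Choose which 3 of the 6 are fixed: C(6,3) = 20.
The other 3 form a derangement: !3 = 2.
Total: 20 × 2 = 40.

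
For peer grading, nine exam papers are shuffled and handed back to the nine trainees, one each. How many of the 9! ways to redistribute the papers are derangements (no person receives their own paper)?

Recurrence: !9 = 8·(!8 + !7).
!9 = 8·(14833 + 1854) = 8·16687 = 133496

133496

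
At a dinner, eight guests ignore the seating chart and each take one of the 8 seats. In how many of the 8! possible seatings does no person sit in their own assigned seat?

14833

!8 is the nearest integer to 8!/e.
8! = 40320, and 40320/e ≈ 14832.90, so !8 = 14833.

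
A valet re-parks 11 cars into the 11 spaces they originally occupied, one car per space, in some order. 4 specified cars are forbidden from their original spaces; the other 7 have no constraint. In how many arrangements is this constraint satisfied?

27422640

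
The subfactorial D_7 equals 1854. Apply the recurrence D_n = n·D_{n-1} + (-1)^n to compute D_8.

D_8 = 8·1854 + 1 = 14833.

14833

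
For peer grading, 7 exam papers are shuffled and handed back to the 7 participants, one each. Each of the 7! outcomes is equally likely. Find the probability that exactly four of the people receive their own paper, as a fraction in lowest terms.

1/72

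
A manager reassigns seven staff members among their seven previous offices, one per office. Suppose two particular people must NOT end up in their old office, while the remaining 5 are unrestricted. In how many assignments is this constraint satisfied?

Let A_j be the event that the j-th constrained one is fixed. By inclusion-exclusion over the 2 events:
Σ_{j=0}^{2} (-1)^j C(2,j)(7-j)!
= C(2,0)·7! - C(2,1)·6! + C(2,2)·5!
= 5040 - 1440 + 120
= 3720

3720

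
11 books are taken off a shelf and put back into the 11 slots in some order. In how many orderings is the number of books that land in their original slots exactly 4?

Pick the 4 fixed positions: C(11,4) = 330 ways.
The remaining 7 must be deranged: !7 = 1854.
Total: 330 × 1854 = 611820.

611820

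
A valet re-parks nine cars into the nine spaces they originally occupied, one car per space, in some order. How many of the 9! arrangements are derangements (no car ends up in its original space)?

133496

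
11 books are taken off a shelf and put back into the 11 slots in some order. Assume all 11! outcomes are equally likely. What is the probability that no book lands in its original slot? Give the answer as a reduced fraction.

1468457/3991680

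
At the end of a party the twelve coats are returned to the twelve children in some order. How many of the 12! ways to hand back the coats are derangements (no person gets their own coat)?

176214841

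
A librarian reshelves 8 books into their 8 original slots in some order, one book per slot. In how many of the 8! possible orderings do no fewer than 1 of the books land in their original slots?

Sum C(8,i)·!(8-i) for i = 1..8:
  i=1: C(8,1)·!7 = 8·1854 = 14832
  i=2: C(8,2)·!6 = 28·265 = 7420
  i=3: C(8,3)·!5 = 56·44 = 2464
  i=4: C(8,4)·!4 = 70·9 = 630
  i=5: C(8,5)·!3 = 56·2 = 112
  i=6: C(8,6)·!2 = 28·1 = 28
  i=7: C(8,7)·!1 = 8·0 = 0
  i=8: C(8,8)·!0 = 1·1 = 1
Total = 25487.

25487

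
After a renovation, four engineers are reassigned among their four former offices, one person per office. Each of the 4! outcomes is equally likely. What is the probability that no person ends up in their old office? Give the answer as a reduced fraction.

Favorable outcomes: !4 = 9.
Total outcomes: 4! = 24.
Probability = 9/24 = 3/8.

3/8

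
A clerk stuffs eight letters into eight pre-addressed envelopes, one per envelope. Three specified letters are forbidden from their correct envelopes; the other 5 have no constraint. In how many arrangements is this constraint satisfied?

Let A_j be the event that the j-th constrained one is fixed. By inclusion-exclusion over the 3 events:
Σ_{j=0}^{3} (-1)^j C(3,j)(8-j)!
= C(3,0)·8! - C(3,1)·7! + C(3,2)·6! - C(3,3)·5!
= 40320 - 15120 + 2160 - 120
= 27240

27240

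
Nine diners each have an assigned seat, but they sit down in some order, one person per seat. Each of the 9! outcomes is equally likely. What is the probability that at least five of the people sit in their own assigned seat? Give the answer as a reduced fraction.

1339/362880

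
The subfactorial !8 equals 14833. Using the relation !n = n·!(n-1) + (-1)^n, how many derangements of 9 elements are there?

!9 = 9·14833 - 1 = 133496.

133496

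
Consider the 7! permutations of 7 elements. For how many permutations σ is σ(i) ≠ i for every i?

The subfactorial !7 = [7!/e] (nearest integer).
7! = 5040, and 5040/e ≈ 1854.11, so !7 = 1854.

1854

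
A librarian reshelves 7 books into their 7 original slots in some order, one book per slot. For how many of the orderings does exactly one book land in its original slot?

Pick the single fixed position: C(7,1) = 7 ways.
The remaining 6 must be deranged: !6 = 265.
Total: 7 × 265 = 1855.

1855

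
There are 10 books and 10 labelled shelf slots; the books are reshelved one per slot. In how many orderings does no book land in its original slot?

Use !n = (n-1)(!(n-1) + !(n-2)).
!10 = 9·(133496 + 14833) = 9·148329 = 1334961

1334961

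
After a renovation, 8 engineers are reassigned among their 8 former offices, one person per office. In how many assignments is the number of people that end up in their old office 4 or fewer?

40179

# with exactly i fixed is C(8,i)·!(8-i); sum over i=0..4:
  i=0: C(8,0)·!8 = 1·14833 = 14833
  i=1: C(8,1)·!7 = 8·1854 = 14832
  i=2: C(8,2)·!6 = 28·265 = 7420
  i=3: C(8,3)·!5 = 56·44 = 2464
  i=4: C(8,4)·!4 = 70·9 = 630
Total = 40179.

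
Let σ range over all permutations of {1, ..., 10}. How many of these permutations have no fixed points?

1334961

Use !n = (n-1)(!(n-1) + !(n-2)).
!10 = 9·(133496 + 14833) = 9·148329 = 1334961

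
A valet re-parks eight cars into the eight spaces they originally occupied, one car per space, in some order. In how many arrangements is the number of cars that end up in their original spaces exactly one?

14832

Pick the single fixed position: C(8,1) = 8 ways.
The other 7 form a derangement: !7 = 1854.
Total: 8 × 1854 = 14832.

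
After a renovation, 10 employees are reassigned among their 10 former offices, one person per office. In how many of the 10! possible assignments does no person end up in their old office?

1334961

Use !n = (n-1)(!(n-1) + !(n-2)).
!10 = 9·(133496 + 14833) = 9·148329 = 1334961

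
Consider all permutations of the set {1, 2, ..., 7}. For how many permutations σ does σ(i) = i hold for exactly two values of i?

Choose which 2 of the 7 are fixed: C(7,2) = 21.
The remaining 5 must be deranged: !5 = 44.
Total: 21 × 44 = 924.

924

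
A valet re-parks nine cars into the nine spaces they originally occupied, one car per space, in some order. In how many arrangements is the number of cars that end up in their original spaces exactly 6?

168

Choose which 6 of the 9 are fixed: C(9,6) = 84.
The other 3 form a derangement: !3 = 2.
Total: 84 × 2 = 168.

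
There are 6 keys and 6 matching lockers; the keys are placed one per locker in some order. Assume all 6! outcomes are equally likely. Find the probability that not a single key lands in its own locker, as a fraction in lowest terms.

Favorable outcomes: !6 = 265.
Total outcomes: 6! = 720.
Probability = 265/720 = 53/144.

53/144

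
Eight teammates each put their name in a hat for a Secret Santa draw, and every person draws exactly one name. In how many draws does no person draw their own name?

The subfactorial !8 = [8!/e] (nearest integer).
8! = 40320, and 40320/e ≈ 14832.90, so !8 = 14833.

14833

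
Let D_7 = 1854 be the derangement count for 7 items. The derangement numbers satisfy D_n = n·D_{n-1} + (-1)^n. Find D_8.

14833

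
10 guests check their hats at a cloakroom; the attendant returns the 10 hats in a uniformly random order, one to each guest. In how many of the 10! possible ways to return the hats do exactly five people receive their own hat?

11088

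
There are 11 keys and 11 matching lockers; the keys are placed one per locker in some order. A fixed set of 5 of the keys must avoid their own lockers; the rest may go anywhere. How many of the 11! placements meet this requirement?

25022880

Inclusion-exclusion on the 5 forbidden self-matches:
Σ_{j=0}^{5} (-1)^j C(5,j)(11-j)!
= C(5,0)·11! - C(5,1)·10! + C(5,2)·9! - C(5,3)·8! + C(5,4)·7! - C(5,5)·6!
= 39916800 - 18144000 + 3628800 - 403200 + 25200 - 720
= 25022880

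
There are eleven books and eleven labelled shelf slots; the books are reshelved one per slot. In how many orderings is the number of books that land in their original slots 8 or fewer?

39916744

Sum C(11,i)·!(11-i) for i = 0..8:
  i=0: C(11,0)·!11 = 1·14684570 = 14684570
  i=1: C(11,1)·!10 = 11·1334961 = 14684571
  i=2: C(11,2)·!9 = 55·133496 = 7342280
  i=3: C(11,3)·!8 = 165·14833 = 2447445
  i=4: C(11,4)·!7 = 330·1854 = 611820
  i=5: C(11,5)·!6 = 462·265 = 122430
  i=6: C(11,6)·!5 = 462·44 = 20328
  i=7: C(11,7)·!4 = 330·9 = 2970
  i=8: C(11,8)·!3 = 165·2 = 330
Total = 39916744.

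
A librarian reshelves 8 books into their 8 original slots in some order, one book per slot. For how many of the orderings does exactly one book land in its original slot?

14832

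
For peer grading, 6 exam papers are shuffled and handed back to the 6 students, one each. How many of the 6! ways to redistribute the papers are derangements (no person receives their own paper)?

By inclusion-exclusion, !6 = Σ (-1)^k · 6!/k! for k=0..6
= 6! - 6!/1! + 6!/2! - 6!/3! + 6!/4! - 6!/5! + 6!/6!
= 720 - 720 + 360 - 120 + 30 - 6 + 1
= 265

265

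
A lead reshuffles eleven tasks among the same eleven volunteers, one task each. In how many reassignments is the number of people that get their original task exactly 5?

Choose which 5 of the 11 are fixed: C(11,5) = 462.
The remaining 6 must be deranged: !6 = 265.
Total: 462 × 265 = 122430.

122430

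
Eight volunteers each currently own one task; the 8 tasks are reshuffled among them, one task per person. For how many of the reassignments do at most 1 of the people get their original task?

Sum C(8,i)·!(8-i) for i = 0..1:
  i=0: C(8,0)·!8 = 1·14833 = 14833
  i=1: C(8,1)·!7 = 8·1854 = 14832
Total = 29665.

29665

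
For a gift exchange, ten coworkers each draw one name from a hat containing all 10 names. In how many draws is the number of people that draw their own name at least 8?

46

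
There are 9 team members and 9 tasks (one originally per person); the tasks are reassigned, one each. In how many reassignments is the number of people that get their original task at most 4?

# with exactly i fixed is C(9,i)·!(9-i); sum over i=0..4:
  i=0: C(9,0)·!9 = 1·133496 = 133496
  i=1: C(9,1)·!8 = 9·14833 = 133497
  i=2: C(9,2)·!7 = 36·1854 = 66744
  i=3: C(9,3)·!6 = 84·265 = 22260
  i=4: C(9,4)·!5 = 126·44 = 5544
Total = 361541.

361541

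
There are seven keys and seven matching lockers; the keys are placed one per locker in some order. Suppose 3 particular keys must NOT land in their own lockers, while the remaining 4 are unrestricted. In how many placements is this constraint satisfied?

3216

Let A_j be the event that the j-th constrained one is fixed. By inclusion-exclusion over the 3 events:
Σ_{j=0}^{3} (-1)^j C(3,j)(7-j)!
= C(3,0)·7! - C(3,1)·6! + C(3,2)·5! - C(3,3)·4!
= 5040 - 2160 + 360 - 24
= 3216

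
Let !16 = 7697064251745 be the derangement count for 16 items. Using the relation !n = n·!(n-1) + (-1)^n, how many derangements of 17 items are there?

130850092279664

!17 = 17·7697064251745 - 1 = 130850092279664.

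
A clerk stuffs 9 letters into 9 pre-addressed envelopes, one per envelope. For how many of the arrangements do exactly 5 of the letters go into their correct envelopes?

1134

Choose which 5 of the 9 are fixed: C(9,5) = 126.
The remaining 4 must be deranged: !4 = 9.
Total: 126 × 9 = 1134.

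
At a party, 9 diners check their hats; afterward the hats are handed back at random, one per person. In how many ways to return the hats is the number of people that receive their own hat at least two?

95887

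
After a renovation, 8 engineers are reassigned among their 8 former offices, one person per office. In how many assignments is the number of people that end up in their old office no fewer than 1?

Sum C(8,i)·!(8-i) for i = 1..8:
  i=1: C(8,1)·!7 = 8·1854 = 14832
  i=2: C(8,2)·!6 = 28·265 = 7420
  i=3: C(8,3)·!5 = 56·44 = 2464
  i=4: C(8,4)·!4 = 70·9 = 630
  i=5: C(8,5)·!3 = 56·2 = 112
  i=6: C(8,6)·!2 = 28·1 = 28
  i=7: C(8,7)·!1 = 8·0 = 0
  i=8: C(8,8)·!0 = 1·1 = 1
Total = 25487.

25487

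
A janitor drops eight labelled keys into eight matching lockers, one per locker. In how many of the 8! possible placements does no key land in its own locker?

Use !n = n·!(n-1) + (-1)^n.
!8 = 8·1854 + 1 = 14833

14833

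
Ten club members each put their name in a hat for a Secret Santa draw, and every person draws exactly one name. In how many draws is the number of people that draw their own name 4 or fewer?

3615536

Sum C(10,i)·!(10-i) for i = 0..4:
  i=0: C(10,0)·!10 = 1·1334961 = 1334961
  i=1: C(10,1)·!9 = 10·133496 = 1334960
  i=2: C(10,2)·!8 = 45·14833 = 667485
  i=3: C(10,3)·!7 = 120·1854 = 222480
  i=4: C(10,4)·!6 = 210·265 = 55650
Total = 3615536.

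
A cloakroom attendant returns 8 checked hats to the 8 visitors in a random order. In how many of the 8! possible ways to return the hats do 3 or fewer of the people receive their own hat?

39549

Sum C(8,i)·!(8-i) for i = 0..3:
  i=0: C(8,0)·!8 = 1·14833 = 14833
  i=1: C(8,1)·!7 = 8·1854 = 14832
  i=2: C(8,2)·!6 = 28·265 = 7420
  i=3: C(8,3)·!5 = 56·44 = 2464
Total = 39549.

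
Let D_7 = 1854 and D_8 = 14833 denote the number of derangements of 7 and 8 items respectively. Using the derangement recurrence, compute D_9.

133496

D_9 = (9-1)·(D_8 + D_7) = 8·(14833 + 1854) = 8·16687 = 133496.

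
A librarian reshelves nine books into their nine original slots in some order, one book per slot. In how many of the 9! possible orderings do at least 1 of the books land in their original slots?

229384

# with exactly i fixed is C(9,i)·!(9-i); sum over i=1..9:
  i=1: C(9,1)·!8 = 9·14833 = 133497
  i=2: C(9,2)·!7 = 36·1854 = 66744
  i=3: C(9,3)·!6 = 84·265 = 22260
  i=4: C(9,4)·!5 = 126·44 = 5544
  i=5: C(9,5)·!4 = 126·9 = 1134
  i=6: C(9,6)·!3 = 84·2 = 168
  i=7: C(9,7)·!2 = 36·1 = 36
  i=8: C(9,8)·!1 = 9·0 = 0
  i=9: C(9,9)·!0 = 1·1 = 1
Total = 229384.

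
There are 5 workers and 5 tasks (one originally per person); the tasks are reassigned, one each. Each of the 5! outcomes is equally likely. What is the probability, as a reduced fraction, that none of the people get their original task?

Favorable outcomes: !5 = 44.
Total outcomes: 5! = 120.
Probability = 44/120 = 11/30.

11/30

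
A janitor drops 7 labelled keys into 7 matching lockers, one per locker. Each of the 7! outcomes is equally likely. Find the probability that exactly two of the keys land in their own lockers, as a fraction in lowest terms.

11/60

Favorable outcomes: C(7,2)·!5 = 21·44 = 924.
Total outcomes: 7! = 5040.
Probability = 924/5040 = 11/60.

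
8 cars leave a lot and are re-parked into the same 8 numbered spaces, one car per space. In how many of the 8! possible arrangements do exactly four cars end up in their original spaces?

Choose which 4 of the 8 are fixed: C(8,4) = 70.
The remaining 4 must be deranged: !4 = 9.
Total: 70 × 9 = 630.

630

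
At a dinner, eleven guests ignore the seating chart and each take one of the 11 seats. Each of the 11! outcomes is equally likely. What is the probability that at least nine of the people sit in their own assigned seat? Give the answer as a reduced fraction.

1/712800

Favorable outcomes: Σ_{i≥9} C(11,i)·!(11-i) = 55·1 + 11·0 + 1·1 = 56.
Total outcomes: 11! = 39916800.
Probability = 56/39916800 = 1/712800.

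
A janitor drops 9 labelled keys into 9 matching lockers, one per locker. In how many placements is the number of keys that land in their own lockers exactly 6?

Choose which 6 of the 9 are fixed: C(9,6) = 84.
The remaining 3 must be deranged: !3 = 2.
Total: 84 × 2 = 168.

168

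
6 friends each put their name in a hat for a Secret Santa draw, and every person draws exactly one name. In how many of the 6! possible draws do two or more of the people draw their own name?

191

# with exactly i fixed is C(6,i)·!(6-i); sum over i=2..6:
  i=2: C(6,2)·!4 = 15·9 = 135
  i=3: C(6,3)·!3 = 20·2 = 40
  i=4: C(6,4)·!2 = 15·1 = 15
  i=5: C(6,5)·!1 = 6·0 = 0
  i=6: C(6,6)·!0 = 1·1 = 1
Total = 191.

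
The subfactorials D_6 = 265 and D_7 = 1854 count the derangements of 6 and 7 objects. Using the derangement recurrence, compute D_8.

D_8 = (8-1)·(D_7 + D_6) = 7·(1854 + 265) = 7·2119 = 14833.

14833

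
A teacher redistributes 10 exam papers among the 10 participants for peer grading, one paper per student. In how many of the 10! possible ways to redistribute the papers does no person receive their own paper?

1334961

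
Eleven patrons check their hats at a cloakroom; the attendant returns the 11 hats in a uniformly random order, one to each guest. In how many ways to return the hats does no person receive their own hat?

14684570

!11 = 11! · Σ_{k=0}^{11} (-1)^k/k!
= 11! - 11!/1! + 11!/2! - 11!/3! + 11!/4! - 11!/5! + 11!/6! - 11!/7! + 11!/8! - 11!/9! + 11!/10! - 11!/11!
= 39916800 - 39916800 + 19958400 - 6652800 + 1663200 - 332640 + 55440 - 7920 + 990 - 110 + 11 - 1
= 14684570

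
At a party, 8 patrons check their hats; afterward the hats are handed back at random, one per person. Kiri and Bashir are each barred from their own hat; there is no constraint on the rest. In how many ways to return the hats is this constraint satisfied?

Let A_j be the event that the j-th constrained one is fixed. By inclusion-exclusion over the 2 events:
Σ_{j=0}^{2} (-1)^j C(2,j)(8-j)!
= C(2,0)·8! - C(2,1)·7! + C(2,2)·6!
= 40320 - 10080 + 720
= 30960

30960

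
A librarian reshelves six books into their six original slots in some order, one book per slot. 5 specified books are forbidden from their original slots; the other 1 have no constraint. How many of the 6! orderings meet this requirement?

Inclusion-exclusion on the 5 forbidden self-matches:
Σ_{j=0}^{5} (-1)^j C(5,j)(6-j)!
= C(5,0)·6! - C(5,1)·5! + C(5,2)·4! - C(5,3)·3! + C(5,4)·2! - C(5,5)·1!
= 720 - 600 + 240 - 60 + 10 - 1
= 309

309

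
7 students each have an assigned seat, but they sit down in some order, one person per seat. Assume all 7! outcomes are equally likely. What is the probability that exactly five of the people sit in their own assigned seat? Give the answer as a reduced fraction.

Favorable outcomes: C(7,5)·!2 = 21·1 = 21.
Total outcomes: 7! = 5040.
Probability = 21/5040 = 1/240.

1/240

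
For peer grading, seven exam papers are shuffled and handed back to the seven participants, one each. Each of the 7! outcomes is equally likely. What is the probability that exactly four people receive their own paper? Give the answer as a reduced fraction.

1/72

Favorable outcomes: C(7,4)·!3 = 35·2 = 70.
Total outcomes: 7! = 5040.
Probability = 70/5040 = 1/72.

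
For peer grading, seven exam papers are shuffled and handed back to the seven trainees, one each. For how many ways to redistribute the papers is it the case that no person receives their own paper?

!7 is the nearest integer to 7!/e.
7! = 5040, and 5040/e ≈ 1854.11, so !7 = 1854.

1854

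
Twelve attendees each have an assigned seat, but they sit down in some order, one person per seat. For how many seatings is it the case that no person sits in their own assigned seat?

Use !n = n·!(n-1) + (-1)^n.
!12 = 12·14684570 + 1 = 176214841

176214841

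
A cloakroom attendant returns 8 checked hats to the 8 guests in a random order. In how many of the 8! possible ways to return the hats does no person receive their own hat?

Use !n = (n-1)(!(n-1) + !(n-2)).
!8 = 7·(1854 + 265) = 7·2119 = 14833

14833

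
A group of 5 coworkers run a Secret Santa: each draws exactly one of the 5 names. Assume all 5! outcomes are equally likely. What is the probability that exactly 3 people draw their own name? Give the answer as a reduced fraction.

Favorable outcomes: C(5,3)·!2 = 10·1 = 10.
Total outcomes: 5! = 120.
Probability = 10/120 = 1/12.

1/12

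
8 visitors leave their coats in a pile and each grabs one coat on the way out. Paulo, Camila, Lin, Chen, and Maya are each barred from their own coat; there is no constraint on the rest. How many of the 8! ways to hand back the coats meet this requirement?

Let A_j be the event that the j-th constrained one is fixed. By inclusion-exclusion over the 5 events:
Σ_{j=0}^{5} (-1)^j C(5,j)(8-j)!
= C(5,0)·8! - C(5,1)·7! + C(5,2)·6! - C(5,3)·5! + C(5,4)·4! - C(5,5)·3!
= 40320 - 25200 + 7200 - 1200 + 120 - 6
= 21234

21234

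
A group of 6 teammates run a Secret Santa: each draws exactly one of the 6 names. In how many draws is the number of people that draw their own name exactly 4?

15

Choose which 4 of the 6 are fixed: C(6,4) = 15.
The remaining 2 must be deranged: !2 = 1.
Total: 15 × 1 = 15.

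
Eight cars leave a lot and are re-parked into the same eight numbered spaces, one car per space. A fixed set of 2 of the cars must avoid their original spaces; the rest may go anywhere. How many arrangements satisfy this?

30960

Inclusion-exclusion on the 2 forbidden self-matches:
Σ_{j=0}^{2} (-1)^j C(2,j)(8-j)!
= C(2,0)·8! - C(2,1)·7! + C(2,2)·6!
= 40320 - 10080 + 720
= 30960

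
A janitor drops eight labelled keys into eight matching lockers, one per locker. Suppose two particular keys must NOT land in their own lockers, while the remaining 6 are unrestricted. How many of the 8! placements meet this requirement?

30960

Inclusion-exclusion on the 2 forbidden self-matches:
Σ_{j=0}^{2} (-1)^j C(2,j)(8-j)!
= C(2,0)·8! - C(2,1)·7! + C(2,2)·6!
= 40320 - 10080 + 720
= 30960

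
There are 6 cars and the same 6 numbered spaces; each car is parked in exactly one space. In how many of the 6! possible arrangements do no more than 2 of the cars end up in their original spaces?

664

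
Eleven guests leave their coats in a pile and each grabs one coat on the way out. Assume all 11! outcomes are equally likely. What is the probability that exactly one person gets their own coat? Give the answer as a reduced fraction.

16481/44800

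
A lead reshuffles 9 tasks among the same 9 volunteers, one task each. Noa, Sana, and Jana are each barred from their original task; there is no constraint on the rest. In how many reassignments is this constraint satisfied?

256320

Inclusion-exclusion on the 3 forbidden self-matches:
Σ_{j=0}^{3} (-1)^j C(3,j)(9-j)!
= C(3,0)·9! - C(3,1)·8! + C(3,2)·7! - C(3,3)·6!
= 362880 - 120960 + 15120 - 720
= 256320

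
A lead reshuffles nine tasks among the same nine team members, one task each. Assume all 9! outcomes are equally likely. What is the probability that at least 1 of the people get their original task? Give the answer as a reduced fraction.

Favorable outcomes: Σ_{i≥1} C(9,i)·!(9-i) = 9·14833 + 36·1854 + 84·265 + 126·44 + 126·9 + 84·2 + 36·1 + 9·0 + 1·1 = 229384.
Total outcomes: 9! = 362880.
Probability = 229384/362880 = 28673/45360.

28673/45360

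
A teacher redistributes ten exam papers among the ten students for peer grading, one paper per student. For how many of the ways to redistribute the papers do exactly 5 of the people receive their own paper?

Pick the 5 fixed positions: C(10,5) = 252 ways.
The other 5 form a derangement: !5 = 44.
Total: 252 × 44 = 11088.

11088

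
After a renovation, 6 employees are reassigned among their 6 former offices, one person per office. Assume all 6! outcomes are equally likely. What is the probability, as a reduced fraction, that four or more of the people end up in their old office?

Favorable outcomes: Σ_{i≥4} C(6,i)·!(6-i) = 15·1 + 6·0 + 1·1 = 16.
Total outcomes: 6! = 720.
Probability = 16/720 = 1/45.

1/45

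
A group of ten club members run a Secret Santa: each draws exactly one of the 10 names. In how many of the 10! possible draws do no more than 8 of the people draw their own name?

3628799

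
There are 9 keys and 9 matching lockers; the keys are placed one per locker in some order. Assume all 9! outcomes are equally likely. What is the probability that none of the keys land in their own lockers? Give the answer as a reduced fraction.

16687/45360

Favorable outcomes: !9 = 133496.
Total outcomes: 9! = 362880.
Probability = 133496/362880 = 16687/45360.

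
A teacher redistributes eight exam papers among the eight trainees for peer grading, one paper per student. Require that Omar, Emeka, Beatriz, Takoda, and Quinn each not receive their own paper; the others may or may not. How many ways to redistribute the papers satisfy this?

Let A_j be the event that the j-th constrained one is fixed. By inclusion-exclusion over the 5 events:
Σ_{j=0}^{5} (-1)^j C(5,j)(8-j)!
= C(5,0)·8! - C(5,1)·7! + C(5,2)·6! - C(5,3)·5! + C(5,4)·4! - C(5,5)·3!
= 40320 - 25200 + 7200 - 1200 + 120 - 6
= 21234

21234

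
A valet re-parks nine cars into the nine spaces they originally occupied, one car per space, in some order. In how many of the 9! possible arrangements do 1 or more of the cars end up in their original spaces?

229384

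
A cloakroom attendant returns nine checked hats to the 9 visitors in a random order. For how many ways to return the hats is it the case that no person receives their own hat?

133496

!9 = 9! · Σ_{k=0}^{9} (-1)^k/k!
= 9! - 9!/1! + 9!/2! - 9!/3! + 9!/4! - 9!/5! + 9!/6! - 9!/7! + 9!/8! - 9!/9!
= 362880 - 362880 + 181440 - 60480 + 15120 - 3024 + 504 - 72 + 9 - 1
= 133496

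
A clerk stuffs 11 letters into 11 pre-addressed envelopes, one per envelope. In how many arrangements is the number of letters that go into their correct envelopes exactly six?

Pick the 6 fixed positions: C(11,6) = 462 ways.
The remaining 5 must be deranged: !5 = 44.
Total: 462 × 44 = 20328.

20328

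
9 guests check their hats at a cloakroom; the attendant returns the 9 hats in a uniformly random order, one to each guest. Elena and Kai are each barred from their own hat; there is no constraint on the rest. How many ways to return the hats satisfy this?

Let A_j be the event that the j-th constrained one is fixed. By inclusion-exclusion over the 2 events:
Σ_{j=0}^{2} (-1)^j C(2,j)(9-j)!
= C(2,0)·9! - C(2,1)·8! + C(2,2)·7!
= 362880 - 80640 + 5040
= 287280

287280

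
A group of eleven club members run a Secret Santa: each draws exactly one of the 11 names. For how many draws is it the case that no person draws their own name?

Use !n = n·!(n-1) + (-1)^n.
!11 = 11·1334961 - 1 = 14684570

14684570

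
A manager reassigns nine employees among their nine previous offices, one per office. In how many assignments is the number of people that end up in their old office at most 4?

# with exactly i fixed is C(9,i)·!(9-i); sum over i=0..4:
  i=0: C(9,0)·!9 = 1·133496 = 133496
  i=1: C(9,1)·!8 = 9·14833 = 133497
  i=2: C(9,2)·!7 = 36·1854 = 66744
  i=3: C(9,3)·!6 = 84·265 = 22260
  i=4: C(9,4)·!5 = 126·44 = 5544
Total = 361541.

361541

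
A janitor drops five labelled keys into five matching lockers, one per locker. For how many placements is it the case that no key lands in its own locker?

Use !n = n·!(n-1) + (-1)^n.
!5 = 5·9 - 1 = 44

44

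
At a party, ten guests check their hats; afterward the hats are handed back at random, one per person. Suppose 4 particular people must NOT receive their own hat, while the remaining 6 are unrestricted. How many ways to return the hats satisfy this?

2399760

Inclusion-exclusion on the 4 forbidden self-matches:
Σ_{j=0}^{4} (-1)^j C(4,j)(10-j)!
= C(4,0)·10! - C(4,1)·9! + C(4,2)·8! - C(4,3)·7! + C(4,4)·6!
= 3628800 - 1451520 + 241920 - 20160 + 720
= 2399760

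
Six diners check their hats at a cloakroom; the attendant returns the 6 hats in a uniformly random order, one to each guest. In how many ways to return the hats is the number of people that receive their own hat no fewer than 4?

16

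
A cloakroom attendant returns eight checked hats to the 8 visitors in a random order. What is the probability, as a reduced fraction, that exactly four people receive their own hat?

1/64

Favorable outcomes: C(8,4)·!4 = 70·9 = 630.
Total outcomes: 8! = 40320.
Probability = 630/40320 = 1/64.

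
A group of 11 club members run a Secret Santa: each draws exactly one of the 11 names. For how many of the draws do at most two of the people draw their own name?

36711421

Sum C(11,i)·!(11-i) for i = 0..2:
  i=0: C(11,0)·!11 = 1·14684570 = 14684570
  i=1: C(11,1)·!10 = 11·1334961 = 14684571
  i=2: C(11,2)·!9 = 55·133496 = 7342280
Total = 36711421.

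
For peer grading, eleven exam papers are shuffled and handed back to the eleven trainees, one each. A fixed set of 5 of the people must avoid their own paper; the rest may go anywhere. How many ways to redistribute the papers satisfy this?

Let A_j be the event that the j-th constrained one is fixed. By inclusion-exclusion over the 5 events:
Σ_{j=0}^{5} (-1)^j C(5,j)(11-j)!
= C(5,0)·11! - C(5,1)·10! + C(5,2)·9! - C(5,3)·8! + C(5,4)·7! - C(5,5)·6!
= 39916800 - 18144000 + 3628800 - 403200 + 25200 - 720
= 25022880

25022880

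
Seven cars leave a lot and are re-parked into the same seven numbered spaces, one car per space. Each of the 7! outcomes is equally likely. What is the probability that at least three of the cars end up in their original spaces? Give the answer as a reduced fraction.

Favorable outcomes: Σ_{i≥3} C(7,i)·!(7-i) = 35·9 + 35·2 + 21·1 + 7·0 + 1·1 = 407.
Total outcomes: 7! = 5040.
Probability = 407/5040 = 407/5040.

407/5040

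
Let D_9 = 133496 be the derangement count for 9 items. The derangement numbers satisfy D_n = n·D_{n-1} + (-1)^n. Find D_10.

1334961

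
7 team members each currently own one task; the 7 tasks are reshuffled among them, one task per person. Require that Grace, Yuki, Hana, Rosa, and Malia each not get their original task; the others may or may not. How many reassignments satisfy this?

Let A_j be the event that the j-th constrained one is fixed. By inclusion-exclusion over the 5 events:
Σ_{j=0}^{5} (-1)^j C(5,j)(7-j)!
= C(5,0)·7! - C(5,1)·6! + C(5,2)·5! - C(5,3)·4! + C(5,4)·3! - C(5,5)·2!
= 5040 - 3600 + 1200 - 240 + 30 - 2
= 2428

2428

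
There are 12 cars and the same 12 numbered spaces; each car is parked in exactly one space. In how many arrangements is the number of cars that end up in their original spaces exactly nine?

440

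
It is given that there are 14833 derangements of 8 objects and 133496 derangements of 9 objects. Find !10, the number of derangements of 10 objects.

1334961

!10 = (10-1)·(!9 + !8) = 9·(133496 + 14833) = 9·148329 = 1334961.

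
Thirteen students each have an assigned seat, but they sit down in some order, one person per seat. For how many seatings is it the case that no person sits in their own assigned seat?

2290792932

Recurrence: !13 = 13·!12 + (-1)^13.
!13 = 13·176214841 - 1 = 2290792932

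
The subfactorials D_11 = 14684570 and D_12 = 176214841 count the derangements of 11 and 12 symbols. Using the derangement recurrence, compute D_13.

2290792932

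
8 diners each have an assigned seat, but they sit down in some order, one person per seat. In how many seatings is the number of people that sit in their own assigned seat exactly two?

7420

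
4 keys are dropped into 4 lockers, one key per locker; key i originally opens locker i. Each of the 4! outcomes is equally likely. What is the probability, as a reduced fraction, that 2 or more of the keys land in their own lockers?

Favorable outcomes: Σ_{i≥2} C(4,i)·!(4-i) = 6·1 + 4·0 + 1·1 = 7.
Total outcomes: 4! = 24.
Probability = 7/24 = 7/24.

7/24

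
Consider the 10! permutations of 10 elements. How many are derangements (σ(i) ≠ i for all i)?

By inclusion-exclusion, !10 = Σ (-1)^k · 10!/k! for k=0..10
= 10! - 10!/1! + 10!/2! - 10!/3! + 10!/4! - 10!/5! + 10!/6! - 10!/7! + 10!/8! - 10!/9! + 10!/10!
= 3628800 - 3628800 + 1814400 - 604800 + 151200 - 30240 + 5040 - 720 + 90 - 10 + 1
= 1334961

1334961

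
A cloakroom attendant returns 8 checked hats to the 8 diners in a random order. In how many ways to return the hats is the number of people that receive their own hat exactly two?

7420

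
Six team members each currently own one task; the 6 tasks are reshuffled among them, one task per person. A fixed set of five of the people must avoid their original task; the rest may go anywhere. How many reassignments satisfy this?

Let A_j be the event that the j-th constrained one is fixed. By inclusion-exclusion over the 5 events:
Σ_{j=0}^{5} (-1)^j C(5,j)(6-j)!
= C(5,0)·6! - C(5,1)·5! + C(5,2)·4! - C(5,3)·3! + C(5,4)·2! - C(5,5)·1!
= 720 - 600 + 240 - 60 + 10 - 1
= 309

309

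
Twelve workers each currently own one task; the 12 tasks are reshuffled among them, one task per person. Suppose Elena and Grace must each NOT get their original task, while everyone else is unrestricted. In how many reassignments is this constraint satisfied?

402796800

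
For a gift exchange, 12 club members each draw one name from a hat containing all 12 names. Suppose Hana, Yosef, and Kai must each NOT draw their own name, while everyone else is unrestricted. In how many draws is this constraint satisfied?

Let A_j be the event that the j-th constrained one is fixed. By inclusion-exclusion over the 3 events:
Σ_{j=0}^{3} (-1)^j C(3,j)(12-j)!
= C(3,0)·12! - C(3,1)·11! + C(3,2)·10! - C(3,3)·9!
= 479001600 - 119750400 + 10886400 - 362880
= 369774720

369774720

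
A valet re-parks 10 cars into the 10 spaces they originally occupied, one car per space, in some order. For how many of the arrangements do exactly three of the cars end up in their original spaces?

222480

Pick the 3 fixed positions: C(10,3) = 120 ways.
The remaining 7 must be deranged: !7 = 1854.
Total: 120 × 1854 = 222480.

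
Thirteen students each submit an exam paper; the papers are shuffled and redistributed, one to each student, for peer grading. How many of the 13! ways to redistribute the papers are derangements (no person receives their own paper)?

The subfactorial !13 = [13!/e] (nearest integer).
13! = 6227020800, and 6227020800/e ≈ 2290792932.07, so !13 = 2290792932.

2290792932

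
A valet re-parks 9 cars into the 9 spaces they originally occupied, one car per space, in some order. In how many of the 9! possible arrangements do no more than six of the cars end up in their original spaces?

362843

Sum C(9,i)·!(9-i) for i = 0..6:
  i=0: C(9,0)·!9 = 1·133496 = 133496
  i=1: C(9,1)·!8 = 9·14833 = 133497
  i=2: C(9,2)·!7 = 36·1854 = 66744
  i=3: C(9,3)·!6 = 84·265 = 22260
  i=4: C(9,4)·!5 = 126·44 = 5544
  i=5: C(9,5)·!4 = 126·9 = 1134
  i=6: C(9,6)·!3 = 84·2 = 168
Total = 362843.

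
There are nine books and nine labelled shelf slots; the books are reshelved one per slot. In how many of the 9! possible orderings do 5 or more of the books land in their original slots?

1339

# with exactly i fixed is C(9,i)·!(9-i); sum over i=5..9:
  i=5: C(9,5)·!4 = 126·9 = 1134
  i=6: C(9,6)·!3 = 84·2 = 168
  i=7: C(9,7)·!2 = 36·1 = 36
  i=8: C(9,8)·!1 = 9·0 = 0
  i=9: C(9,9)·!0 = 1·1 = 1
Total = 1339.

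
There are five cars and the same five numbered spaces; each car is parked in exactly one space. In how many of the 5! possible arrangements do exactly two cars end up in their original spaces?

20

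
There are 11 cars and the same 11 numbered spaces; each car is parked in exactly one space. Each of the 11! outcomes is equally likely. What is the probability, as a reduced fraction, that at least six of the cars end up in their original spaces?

Favorable outcomes: Σ_{i≥6} C(11,i)·!(11-i) = 462·44 + 330·9 + 165·2 + 55·1 + 11·0 + 1·1 = 23684.
Total outcomes: 11! = 39916800.
Probability = 23684/39916800 = 5921/9979200.

5921/9979200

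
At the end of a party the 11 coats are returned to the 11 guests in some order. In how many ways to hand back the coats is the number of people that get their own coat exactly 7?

2970

Choose which 7 of the 11 are fixed: C(11,7) = 330.
The remaining 4 must be deranged: !4 = 9.
Total: 330 × 9 = 2970.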